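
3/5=0.60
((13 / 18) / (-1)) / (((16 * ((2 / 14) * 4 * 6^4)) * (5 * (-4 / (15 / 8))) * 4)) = 91 / 63700992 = 0.00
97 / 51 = 1.90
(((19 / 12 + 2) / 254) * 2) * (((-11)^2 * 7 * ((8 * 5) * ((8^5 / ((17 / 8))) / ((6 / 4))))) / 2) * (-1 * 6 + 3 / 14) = -61377085440 / 2159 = -28428478.67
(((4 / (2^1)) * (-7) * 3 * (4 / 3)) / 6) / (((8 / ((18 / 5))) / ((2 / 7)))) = -6 / 5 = -1.20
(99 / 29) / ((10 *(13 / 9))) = 891 / 3770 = 0.24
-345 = -345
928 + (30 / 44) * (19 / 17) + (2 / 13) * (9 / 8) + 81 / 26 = 9063259 / 9724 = 932.05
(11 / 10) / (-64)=-11 / 640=-0.02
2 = 2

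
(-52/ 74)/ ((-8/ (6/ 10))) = 39/ 740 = 0.05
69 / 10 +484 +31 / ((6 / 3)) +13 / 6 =15257 / 30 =508.57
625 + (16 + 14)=655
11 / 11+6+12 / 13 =103 / 13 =7.92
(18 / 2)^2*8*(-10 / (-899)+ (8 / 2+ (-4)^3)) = -34946640 / 899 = -38872.79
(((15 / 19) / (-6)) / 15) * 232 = -116 / 57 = -2.04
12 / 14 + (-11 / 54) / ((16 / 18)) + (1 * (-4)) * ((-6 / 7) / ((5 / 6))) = 7967 / 1680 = 4.74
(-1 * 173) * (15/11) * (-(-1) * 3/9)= -865/11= -78.64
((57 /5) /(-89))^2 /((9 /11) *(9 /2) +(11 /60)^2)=0.00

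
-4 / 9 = -0.44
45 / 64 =0.70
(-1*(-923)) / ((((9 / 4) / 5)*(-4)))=-4615 / 9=-512.78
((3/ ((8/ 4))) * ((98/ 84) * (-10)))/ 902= -35/ 1804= -0.02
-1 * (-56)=56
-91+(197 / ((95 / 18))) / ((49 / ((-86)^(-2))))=-1566489517 / 17214190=-91.00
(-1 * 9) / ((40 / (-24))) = 27 / 5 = 5.40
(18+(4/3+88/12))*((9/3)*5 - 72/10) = 208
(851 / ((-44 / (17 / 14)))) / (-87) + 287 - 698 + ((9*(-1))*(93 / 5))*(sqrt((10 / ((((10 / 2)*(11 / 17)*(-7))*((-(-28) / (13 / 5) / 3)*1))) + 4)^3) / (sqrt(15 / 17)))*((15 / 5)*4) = -17490789*sqrt(23446434) / 5187875 - 22011845 / 53592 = -16735.92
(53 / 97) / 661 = 53 / 64117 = 0.00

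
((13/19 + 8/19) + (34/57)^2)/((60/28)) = 0.68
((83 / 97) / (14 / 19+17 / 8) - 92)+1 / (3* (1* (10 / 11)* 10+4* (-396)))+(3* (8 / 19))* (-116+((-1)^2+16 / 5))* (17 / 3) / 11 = -8374751440361 / 50925370540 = -164.45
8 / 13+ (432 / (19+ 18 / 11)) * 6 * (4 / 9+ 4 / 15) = 1326968 / 14755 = 89.93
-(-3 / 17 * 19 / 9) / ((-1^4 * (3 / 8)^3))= -9728 / 1377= -7.06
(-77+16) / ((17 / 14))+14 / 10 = -4151 / 85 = -48.84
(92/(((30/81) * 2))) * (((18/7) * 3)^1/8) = 16767/140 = 119.76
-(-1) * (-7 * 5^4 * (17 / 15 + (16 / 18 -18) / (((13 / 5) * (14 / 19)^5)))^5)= 120982460000982953076025911032716036807746857 / 1310273587554368080675351041146880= 92333739419.11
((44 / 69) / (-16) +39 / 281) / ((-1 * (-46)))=7673 / 3567576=0.00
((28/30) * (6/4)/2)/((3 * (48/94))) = 329/720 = 0.46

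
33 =33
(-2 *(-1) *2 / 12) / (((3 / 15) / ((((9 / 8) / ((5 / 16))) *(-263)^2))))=415014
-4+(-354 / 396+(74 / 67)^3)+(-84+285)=3919520293 / 19850358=197.45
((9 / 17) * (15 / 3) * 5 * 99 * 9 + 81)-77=200543 / 17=11796.65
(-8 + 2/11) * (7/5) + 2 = -492/55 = -8.95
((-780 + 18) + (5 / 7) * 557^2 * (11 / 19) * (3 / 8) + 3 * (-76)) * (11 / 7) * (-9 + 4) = -2757574875 / 7448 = -370243.67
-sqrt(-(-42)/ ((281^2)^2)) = -sqrt(42)/ 78961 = -0.00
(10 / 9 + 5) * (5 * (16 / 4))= 1100 / 9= 122.22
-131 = -131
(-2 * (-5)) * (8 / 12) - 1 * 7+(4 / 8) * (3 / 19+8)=427 / 114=3.75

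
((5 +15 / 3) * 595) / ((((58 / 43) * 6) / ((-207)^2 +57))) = 914791675 / 29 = 31544540.52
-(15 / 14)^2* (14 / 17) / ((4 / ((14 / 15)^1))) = -15 / 68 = -0.22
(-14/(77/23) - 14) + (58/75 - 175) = -158737/825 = -192.41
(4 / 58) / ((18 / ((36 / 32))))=1 / 232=0.00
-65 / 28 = -2.32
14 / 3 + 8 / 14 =110 / 21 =5.24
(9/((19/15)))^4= 332150625/130321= 2548.71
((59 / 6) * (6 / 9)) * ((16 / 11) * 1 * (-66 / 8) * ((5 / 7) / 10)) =-5.62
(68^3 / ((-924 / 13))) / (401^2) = -1021904 / 37145031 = -0.03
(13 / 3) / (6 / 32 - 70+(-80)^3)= -208 / 24579351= -0.00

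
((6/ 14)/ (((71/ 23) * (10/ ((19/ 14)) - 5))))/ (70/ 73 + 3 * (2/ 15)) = 31901/ 739536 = 0.04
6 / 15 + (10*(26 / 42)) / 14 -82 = -59651 / 735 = -81.16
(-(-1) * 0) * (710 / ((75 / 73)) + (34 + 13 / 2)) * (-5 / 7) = 0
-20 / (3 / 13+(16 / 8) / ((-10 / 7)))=17.11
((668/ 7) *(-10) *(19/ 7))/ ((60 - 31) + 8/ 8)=-12692/ 147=-86.34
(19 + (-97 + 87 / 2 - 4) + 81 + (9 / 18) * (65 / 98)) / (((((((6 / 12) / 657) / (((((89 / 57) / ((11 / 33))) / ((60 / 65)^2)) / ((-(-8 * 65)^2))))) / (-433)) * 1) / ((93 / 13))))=439272896547 / 123934720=3544.39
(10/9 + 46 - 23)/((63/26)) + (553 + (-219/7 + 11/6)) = 604987/1134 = 533.50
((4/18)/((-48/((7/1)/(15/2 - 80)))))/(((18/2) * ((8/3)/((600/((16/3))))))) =35/16704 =0.00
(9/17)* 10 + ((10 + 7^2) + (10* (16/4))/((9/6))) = 4639/51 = 90.96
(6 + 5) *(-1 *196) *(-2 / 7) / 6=308 / 3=102.67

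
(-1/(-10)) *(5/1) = 1/2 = 0.50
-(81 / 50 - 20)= 919 / 50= 18.38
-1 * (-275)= 275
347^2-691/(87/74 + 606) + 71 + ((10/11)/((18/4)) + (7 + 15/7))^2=867195131979670/7192689273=120566.19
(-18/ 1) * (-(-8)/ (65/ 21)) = -46.52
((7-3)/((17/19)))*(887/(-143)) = -67412/2431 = -27.73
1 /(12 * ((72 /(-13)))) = -13 /864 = -0.02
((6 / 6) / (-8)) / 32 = -1 / 256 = -0.00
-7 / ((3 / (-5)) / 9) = 105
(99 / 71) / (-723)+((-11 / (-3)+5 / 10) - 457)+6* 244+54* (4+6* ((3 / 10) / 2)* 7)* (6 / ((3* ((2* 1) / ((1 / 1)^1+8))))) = 6016.96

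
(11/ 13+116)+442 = 7265/ 13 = 558.85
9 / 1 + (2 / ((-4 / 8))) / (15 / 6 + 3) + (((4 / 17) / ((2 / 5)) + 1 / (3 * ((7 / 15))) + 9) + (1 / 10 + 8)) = 349179 / 13090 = 26.68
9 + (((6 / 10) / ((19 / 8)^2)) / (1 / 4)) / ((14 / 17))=9.52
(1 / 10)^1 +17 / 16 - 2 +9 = 653 / 80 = 8.16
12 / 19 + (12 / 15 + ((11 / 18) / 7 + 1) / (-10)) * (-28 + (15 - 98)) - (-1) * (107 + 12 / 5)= 265739 / 7980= 33.30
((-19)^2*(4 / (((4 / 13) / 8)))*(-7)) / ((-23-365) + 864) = -9386 / 17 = -552.12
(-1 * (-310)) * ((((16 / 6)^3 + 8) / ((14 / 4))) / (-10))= -6448 / 27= -238.81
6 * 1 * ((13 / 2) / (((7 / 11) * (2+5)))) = 429 / 49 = 8.76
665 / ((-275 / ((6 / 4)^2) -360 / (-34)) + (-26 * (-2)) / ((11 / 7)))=-159885 / 18884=-8.47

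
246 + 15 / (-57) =4669 / 19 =245.74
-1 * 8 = -8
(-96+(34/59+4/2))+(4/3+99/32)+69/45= -2476961/28320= -87.46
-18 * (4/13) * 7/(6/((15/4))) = -315/13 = -24.23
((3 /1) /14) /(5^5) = 3 /43750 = 0.00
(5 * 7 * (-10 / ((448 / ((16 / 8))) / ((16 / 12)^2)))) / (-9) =0.31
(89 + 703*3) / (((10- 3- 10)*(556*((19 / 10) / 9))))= -6.24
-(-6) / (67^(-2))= 26934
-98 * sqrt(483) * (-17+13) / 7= 56 * sqrt(483)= 1230.73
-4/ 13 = -0.31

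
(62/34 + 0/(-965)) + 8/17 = 39/17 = 2.29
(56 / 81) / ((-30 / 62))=-1736 / 1215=-1.43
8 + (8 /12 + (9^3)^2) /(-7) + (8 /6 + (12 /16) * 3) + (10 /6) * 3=-6375907 /84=-75903.65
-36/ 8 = -9/ 2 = -4.50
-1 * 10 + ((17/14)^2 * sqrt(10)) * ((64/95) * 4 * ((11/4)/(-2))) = -25432 * sqrt(10)/4655 - 10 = -27.28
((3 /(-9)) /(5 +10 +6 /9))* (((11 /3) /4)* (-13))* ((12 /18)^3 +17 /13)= 6193 /15228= 0.41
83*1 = 83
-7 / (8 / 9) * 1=-63 / 8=-7.88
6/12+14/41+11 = 11.84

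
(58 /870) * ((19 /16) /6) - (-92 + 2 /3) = 131539 /1440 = 91.35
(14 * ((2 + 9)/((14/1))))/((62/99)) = 1089/62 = 17.56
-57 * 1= -57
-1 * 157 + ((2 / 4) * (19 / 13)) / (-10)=-40839 / 260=-157.07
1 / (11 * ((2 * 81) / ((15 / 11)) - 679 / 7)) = 5 / 1199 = 0.00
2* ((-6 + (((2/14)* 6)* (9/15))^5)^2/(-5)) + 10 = -58313335008596998/13792736767578125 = -4.23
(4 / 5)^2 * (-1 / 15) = -16 / 375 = -0.04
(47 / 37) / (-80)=-47 / 2960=-0.02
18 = 18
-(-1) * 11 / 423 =11 / 423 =0.03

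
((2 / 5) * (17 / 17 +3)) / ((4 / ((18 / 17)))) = 36 / 85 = 0.42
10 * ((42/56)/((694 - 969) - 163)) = -5/292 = -0.02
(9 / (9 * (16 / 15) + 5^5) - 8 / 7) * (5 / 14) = -89335 / 219422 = -0.41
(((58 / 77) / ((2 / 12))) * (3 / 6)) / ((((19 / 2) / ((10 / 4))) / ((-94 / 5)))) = -16356 / 1463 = -11.18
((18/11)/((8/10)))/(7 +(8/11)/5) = 0.29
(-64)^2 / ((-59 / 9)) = -36864 / 59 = -624.81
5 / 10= 1 / 2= 0.50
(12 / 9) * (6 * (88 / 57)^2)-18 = 3470 / 3249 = 1.07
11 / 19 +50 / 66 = 838 / 627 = 1.34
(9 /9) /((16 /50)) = 25 /8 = 3.12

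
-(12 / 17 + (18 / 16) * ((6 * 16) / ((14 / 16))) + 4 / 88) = -325103 / 2618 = -124.18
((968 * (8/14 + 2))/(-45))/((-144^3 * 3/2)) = 0.00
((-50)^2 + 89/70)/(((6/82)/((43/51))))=102893969/3570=28821.84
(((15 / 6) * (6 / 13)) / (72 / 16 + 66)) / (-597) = -0.00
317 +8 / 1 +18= 343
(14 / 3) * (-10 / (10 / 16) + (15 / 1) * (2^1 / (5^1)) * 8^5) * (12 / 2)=5504576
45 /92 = 0.49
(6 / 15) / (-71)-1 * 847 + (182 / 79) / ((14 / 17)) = -23675818 / 28045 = -844.21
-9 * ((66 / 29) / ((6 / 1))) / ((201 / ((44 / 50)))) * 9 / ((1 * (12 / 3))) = -3267 / 97150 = -0.03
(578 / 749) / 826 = 289 / 309337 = 0.00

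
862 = 862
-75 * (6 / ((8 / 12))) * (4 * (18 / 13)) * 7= -340200 / 13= -26169.23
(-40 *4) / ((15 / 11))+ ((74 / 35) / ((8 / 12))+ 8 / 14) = -113.59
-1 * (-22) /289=22 /289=0.08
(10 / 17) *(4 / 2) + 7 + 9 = 17.18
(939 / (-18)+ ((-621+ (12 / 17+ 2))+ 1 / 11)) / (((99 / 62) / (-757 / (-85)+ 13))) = -8683178182 / 944163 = -9196.69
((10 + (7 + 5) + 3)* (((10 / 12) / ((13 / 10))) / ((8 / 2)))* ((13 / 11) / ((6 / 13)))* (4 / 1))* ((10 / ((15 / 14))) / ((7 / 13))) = 211250 / 297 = 711.28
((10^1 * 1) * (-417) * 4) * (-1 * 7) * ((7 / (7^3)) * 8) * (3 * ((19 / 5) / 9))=169024 / 7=24146.29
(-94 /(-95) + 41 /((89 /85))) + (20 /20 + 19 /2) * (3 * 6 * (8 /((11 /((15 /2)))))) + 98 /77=99731921 /93005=1072.33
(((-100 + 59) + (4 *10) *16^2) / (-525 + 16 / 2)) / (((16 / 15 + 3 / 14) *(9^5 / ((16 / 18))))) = -121520 / 524177973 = -0.00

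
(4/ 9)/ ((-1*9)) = -4/ 81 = -0.05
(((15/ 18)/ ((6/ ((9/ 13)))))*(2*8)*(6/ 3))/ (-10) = -4/ 13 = -0.31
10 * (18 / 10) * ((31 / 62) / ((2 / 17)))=153 / 2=76.50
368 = 368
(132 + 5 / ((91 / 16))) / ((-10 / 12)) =-72552 / 455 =-159.45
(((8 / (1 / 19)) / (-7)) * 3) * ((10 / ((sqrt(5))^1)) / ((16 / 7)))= -57 * sqrt(5)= -127.46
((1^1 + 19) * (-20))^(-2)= 0.00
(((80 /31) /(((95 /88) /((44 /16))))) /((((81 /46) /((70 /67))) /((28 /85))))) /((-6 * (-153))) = 0.00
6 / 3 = 2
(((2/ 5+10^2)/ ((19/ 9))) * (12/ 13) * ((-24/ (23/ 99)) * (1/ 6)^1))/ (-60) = 1789128/ 142025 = 12.60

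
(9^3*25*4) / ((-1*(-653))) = 72900 / 653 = 111.64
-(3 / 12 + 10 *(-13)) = 129.75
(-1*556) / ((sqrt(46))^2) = -278 / 23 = -12.09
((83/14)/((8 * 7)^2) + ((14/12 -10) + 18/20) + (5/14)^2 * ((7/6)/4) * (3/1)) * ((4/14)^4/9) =-5149831/889426440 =-0.01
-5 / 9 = -0.56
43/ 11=3.91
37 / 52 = 0.71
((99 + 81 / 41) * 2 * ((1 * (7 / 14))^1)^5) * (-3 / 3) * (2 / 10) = -207 / 164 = -1.26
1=1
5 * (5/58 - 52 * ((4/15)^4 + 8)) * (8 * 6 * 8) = -78207934144/97875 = -799059.35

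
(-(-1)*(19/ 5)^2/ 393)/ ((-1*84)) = -361/ 825300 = -0.00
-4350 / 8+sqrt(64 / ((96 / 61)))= -2175 / 4+sqrt(366) / 3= -537.37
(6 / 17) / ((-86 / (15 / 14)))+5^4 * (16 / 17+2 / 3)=1814845 / 1806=1004.90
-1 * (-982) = 982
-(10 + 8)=-18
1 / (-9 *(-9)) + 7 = 568 / 81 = 7.01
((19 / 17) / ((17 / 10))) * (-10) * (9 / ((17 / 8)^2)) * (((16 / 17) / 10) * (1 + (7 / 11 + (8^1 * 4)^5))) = -646306710220800 / 15618427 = -41381037.30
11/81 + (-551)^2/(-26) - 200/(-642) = -11676.51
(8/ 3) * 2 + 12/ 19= 340/ 57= 5.96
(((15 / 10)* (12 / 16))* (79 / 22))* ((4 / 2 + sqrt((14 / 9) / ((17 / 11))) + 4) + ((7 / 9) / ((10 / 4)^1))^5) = 237* sqrt(2618) / 2992 + 43754409673 / 1804275000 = 28.30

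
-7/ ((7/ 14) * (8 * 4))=-7/ 16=-0.44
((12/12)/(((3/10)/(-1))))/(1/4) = -40/3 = -13.33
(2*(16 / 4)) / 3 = 2.67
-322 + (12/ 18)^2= -2894/ 9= -321.56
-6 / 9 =-2 / 3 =-0.67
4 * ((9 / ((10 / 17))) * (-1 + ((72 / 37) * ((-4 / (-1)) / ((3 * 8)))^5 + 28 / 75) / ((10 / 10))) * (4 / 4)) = -1063843 / 27750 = -38.34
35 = 35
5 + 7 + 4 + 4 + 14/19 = 394/19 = 20.74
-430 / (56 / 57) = -12255 / 28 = -437.68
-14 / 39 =-0.36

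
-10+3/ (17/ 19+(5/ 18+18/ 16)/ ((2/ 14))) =-142466/ 14657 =-9.72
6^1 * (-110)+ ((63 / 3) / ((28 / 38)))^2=609 / 4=152.25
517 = 517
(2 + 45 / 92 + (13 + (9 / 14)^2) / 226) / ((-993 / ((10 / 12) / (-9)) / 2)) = 4327355 / 9105087096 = 0.00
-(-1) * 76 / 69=76 / 69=1.10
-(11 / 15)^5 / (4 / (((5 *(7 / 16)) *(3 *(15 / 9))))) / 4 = -1127357 / 7776000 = -0.14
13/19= 0.68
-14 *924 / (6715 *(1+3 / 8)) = -9408 / 6715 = -1.40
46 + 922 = 968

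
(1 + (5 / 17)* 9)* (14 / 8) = 217 / 34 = 6.38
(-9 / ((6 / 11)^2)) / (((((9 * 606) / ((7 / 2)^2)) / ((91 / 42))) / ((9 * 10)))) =-385385 / 29088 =-13.25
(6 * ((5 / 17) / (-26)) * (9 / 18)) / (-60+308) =-15 / 109616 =-0.00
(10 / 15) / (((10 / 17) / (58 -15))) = 48.73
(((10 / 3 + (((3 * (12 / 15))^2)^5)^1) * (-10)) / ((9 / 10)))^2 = 552642066789927042593344 / 111236572265625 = 4968168791.38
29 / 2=14.50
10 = 10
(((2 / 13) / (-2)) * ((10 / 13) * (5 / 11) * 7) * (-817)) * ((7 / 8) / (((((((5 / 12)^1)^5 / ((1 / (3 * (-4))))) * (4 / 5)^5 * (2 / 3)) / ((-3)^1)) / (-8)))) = -729601425 / 7436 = -98117.46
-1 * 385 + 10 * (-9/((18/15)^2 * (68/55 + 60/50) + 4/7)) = -7992215/19634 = -407.06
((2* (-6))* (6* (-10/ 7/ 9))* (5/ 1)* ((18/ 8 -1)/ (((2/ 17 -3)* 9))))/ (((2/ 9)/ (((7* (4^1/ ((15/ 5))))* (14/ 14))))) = -17000/ 147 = -115.65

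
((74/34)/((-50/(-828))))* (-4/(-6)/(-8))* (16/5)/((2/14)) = -142968/2125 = -67.28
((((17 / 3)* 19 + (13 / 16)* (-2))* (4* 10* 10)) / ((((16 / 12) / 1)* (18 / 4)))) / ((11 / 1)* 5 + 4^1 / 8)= 127250 / 999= 127.38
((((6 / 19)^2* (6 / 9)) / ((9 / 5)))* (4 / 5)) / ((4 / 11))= 88 / 1083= 0.08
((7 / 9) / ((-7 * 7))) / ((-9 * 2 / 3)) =1 / 378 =0.00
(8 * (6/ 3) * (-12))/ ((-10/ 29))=2784/ 5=556.80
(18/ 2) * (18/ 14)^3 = 6561/ 343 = 19.13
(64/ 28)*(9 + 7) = 256/ 7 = 36.57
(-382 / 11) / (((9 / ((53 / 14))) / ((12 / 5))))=-40492 / 1155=-35.06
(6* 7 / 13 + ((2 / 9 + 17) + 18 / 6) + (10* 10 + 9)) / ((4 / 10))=77485 / 234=331.13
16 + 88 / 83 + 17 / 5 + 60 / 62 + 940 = 12368771 / 12865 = 961.43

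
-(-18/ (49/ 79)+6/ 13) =18192/ 637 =28.56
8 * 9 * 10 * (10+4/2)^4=14929920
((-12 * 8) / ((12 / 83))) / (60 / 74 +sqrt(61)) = 737040 / 82609 - 909016 * sqrt(61) / 82609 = -77.02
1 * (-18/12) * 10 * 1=-15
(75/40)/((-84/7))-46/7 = -1507/224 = -6.73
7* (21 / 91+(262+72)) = 2339.62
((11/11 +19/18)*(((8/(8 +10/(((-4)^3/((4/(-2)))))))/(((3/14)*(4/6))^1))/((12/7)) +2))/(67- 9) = 6253/29754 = 0.21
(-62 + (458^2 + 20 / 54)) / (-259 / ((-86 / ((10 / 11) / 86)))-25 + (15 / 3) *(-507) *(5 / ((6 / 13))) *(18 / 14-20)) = 403055400286 / 987764994495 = 0.41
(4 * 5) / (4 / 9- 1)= -36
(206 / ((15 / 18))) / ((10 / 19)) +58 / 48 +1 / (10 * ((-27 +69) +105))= 13844137 / 29400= 470.89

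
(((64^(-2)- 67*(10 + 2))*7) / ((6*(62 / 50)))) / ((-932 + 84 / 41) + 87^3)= -4725717605 / 4108002975744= -0.00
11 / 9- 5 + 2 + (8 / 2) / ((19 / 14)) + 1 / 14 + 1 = 5365 / 2394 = 2.24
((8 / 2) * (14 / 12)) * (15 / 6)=35 / 3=11.67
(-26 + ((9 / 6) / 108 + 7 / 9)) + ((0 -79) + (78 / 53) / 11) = -1456211 / 13992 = -104.07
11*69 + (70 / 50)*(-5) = 752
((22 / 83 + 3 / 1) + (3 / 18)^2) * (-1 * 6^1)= -9839 / 498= -19.76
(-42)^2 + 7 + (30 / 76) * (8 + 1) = 67433 / 38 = 1774.55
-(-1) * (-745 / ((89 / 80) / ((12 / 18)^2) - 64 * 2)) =238400 / 40159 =5.94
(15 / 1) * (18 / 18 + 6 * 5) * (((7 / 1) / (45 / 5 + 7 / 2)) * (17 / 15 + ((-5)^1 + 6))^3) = 14221312 / 5625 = 2528.23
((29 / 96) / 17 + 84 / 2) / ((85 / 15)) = 68573 / 9248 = 7.41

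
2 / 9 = 0.22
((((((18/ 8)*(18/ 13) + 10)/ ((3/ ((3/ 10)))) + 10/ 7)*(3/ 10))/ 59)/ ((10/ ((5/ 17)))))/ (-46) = -0.00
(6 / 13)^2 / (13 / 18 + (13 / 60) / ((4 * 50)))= 0.29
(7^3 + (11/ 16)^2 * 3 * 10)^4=4369048748491295521/ 268435456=16275974916.26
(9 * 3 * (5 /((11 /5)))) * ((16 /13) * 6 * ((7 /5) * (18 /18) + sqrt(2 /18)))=8640 /11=785.45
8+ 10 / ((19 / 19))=18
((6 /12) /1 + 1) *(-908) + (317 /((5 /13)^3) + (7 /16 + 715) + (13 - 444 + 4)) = 8996059 /2000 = 4498.03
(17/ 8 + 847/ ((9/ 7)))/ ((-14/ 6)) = -47585/ 168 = -283.24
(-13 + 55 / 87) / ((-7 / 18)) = 6456 / 203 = 31.80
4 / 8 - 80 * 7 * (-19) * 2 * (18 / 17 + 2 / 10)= 910801 / 34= 26788.26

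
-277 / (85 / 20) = -1108 / 17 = -65.18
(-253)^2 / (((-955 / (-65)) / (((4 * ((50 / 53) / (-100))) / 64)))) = -832117 / 323936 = -2.57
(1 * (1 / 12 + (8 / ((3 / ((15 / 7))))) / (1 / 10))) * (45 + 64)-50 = 6187.65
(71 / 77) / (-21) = -71 / 1617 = -0.04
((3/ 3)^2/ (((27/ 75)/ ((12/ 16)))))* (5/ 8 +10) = 2125/ 96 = 22.14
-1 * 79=-79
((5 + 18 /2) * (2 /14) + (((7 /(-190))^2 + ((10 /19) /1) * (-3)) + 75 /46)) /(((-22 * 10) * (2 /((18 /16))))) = -15340293 /2922656000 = -0.01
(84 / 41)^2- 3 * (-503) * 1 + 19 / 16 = 40730899 / 26896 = 1514.39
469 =469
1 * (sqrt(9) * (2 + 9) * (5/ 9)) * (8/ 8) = 55/ 3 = 18.33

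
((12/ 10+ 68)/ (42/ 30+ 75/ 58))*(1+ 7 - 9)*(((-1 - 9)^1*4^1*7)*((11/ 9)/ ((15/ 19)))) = 21352352/ 1917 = 11138.42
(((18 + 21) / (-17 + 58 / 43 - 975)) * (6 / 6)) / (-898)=1677 / 38253004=0.00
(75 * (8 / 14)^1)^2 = 90000 / 49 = 1836.73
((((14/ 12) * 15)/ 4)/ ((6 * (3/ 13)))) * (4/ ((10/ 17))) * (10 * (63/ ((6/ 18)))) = 162435/ 4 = 40608.75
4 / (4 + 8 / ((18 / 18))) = 1 / 3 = 0.33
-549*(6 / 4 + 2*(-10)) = 20313 / 2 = 10156.50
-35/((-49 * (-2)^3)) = -5/56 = -0.09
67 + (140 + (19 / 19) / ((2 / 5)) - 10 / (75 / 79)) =5969 / 30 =198.97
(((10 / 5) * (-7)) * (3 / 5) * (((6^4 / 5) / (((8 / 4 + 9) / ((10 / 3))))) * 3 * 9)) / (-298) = 489888 / 8195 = 59.78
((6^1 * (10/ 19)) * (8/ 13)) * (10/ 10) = 480/ 247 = 1.94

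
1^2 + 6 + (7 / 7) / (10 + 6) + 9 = 257 / 16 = 16.06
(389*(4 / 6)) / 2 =129.67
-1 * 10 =-10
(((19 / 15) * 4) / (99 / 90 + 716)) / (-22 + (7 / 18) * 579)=304 / 8741449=0.00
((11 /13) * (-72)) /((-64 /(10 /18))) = 55 /104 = 0.53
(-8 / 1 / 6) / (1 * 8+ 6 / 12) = -8 / 51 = -0.16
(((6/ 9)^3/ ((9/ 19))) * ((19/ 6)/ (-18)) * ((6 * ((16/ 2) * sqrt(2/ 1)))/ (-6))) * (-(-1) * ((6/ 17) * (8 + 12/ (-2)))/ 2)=11552 * sqrt(2)/ 37179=0.44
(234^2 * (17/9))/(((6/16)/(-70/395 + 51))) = 1107369120/79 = 14017330.63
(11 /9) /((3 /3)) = 11 /9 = 1.22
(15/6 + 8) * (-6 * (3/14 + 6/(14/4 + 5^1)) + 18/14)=-756/17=-44.47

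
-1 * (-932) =932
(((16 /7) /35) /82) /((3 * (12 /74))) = 148 /90405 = 0.00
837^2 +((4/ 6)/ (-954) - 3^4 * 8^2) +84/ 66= 10946075308/ 15741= 695386.27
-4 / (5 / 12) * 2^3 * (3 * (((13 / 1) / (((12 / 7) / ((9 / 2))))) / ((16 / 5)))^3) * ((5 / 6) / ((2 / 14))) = -53409344625 / 32768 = -1629923.85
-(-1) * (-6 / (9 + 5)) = -3 / 7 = -0.43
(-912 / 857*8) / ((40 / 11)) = -10032 / 4285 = -2.34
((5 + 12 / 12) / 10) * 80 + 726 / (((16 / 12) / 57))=62169 / 2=31084.50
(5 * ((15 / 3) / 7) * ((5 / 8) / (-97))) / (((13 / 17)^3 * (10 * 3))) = -122825 / 71604624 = -0.00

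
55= 55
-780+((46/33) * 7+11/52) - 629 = -2400737/1716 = -1399.03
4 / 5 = 0.80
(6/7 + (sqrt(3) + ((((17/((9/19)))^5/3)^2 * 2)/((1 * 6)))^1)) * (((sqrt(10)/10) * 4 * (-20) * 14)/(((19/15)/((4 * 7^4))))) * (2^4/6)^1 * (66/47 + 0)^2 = -257395381700578680991318575862835200 * sqrt(10)/439031484283113-187420907520 * sqrt(30)/41971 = -1853980168896902357199.60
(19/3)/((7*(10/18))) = 57/35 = 1.63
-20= -20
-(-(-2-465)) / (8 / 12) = -1401 / 2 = -700.50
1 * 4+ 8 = 12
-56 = -56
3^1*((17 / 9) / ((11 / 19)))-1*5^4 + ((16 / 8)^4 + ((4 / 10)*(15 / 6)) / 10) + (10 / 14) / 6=-691837 / 1155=-598.99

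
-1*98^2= -9604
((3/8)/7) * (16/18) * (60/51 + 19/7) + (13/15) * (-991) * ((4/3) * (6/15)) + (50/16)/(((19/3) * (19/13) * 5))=-457.81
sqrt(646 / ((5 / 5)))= sqrt(646)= 25.42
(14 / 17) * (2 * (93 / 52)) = 651 / 221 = 2.95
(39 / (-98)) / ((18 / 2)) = -13 / 294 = -0.04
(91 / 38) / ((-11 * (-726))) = 91 / 303468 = 0.00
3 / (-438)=-1 / 146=-0.01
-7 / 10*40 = -28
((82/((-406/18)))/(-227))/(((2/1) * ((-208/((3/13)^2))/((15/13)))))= -49815/21057911056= -0.00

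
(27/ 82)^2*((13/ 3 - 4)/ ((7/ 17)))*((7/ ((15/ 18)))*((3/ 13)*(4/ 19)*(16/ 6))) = 198288/ 2076035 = 0.10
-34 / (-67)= 34 / 67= 0.51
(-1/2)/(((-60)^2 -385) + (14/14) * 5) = -1/6440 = -0.00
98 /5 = 19.60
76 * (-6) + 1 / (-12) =-456.08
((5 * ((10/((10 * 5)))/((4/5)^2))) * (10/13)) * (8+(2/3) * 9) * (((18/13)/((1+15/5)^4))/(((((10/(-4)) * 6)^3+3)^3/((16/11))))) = -875/253425059137536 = -0.00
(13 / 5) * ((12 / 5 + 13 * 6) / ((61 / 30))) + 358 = 140546 / 305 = 460.81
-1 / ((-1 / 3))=3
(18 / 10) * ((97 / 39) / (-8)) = -291 / 520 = -0.56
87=87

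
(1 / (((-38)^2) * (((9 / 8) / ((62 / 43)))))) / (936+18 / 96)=0.00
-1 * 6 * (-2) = 12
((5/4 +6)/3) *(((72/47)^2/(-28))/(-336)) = 261/432964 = 0.00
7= 7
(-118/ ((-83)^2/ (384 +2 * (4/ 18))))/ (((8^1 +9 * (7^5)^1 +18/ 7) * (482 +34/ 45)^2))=-16076025/ 86067042959168414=-0.00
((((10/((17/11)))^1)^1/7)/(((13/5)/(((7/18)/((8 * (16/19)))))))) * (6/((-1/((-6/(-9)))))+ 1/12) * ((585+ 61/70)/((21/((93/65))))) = -12488382643/3892202496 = -3.21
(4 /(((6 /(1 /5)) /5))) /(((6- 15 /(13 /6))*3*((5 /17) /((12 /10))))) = -221 /225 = -0.98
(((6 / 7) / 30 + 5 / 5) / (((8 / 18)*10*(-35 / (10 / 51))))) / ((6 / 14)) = -9 / 2975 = -0.00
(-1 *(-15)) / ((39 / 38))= 190 / 13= 14.62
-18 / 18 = -1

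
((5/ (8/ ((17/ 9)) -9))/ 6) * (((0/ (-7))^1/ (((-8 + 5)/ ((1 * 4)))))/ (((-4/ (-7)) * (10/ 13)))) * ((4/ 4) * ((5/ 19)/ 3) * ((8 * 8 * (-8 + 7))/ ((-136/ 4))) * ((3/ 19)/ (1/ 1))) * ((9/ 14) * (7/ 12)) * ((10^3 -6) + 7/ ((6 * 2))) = 0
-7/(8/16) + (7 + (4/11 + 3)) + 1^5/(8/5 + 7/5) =-109/33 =-3.30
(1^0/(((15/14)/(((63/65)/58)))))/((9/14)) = 686/28275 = 0.02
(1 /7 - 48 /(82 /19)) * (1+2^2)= -15755 /287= -54.90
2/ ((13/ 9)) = 18/ 13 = 1.38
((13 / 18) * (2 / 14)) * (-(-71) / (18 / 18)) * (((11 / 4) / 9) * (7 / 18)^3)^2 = 1877056181 / 793437161472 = 0.00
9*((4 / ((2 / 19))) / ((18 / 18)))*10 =3420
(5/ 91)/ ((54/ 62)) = 155/ 2457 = 0.06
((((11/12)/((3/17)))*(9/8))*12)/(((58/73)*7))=40953/3248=12.61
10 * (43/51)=430/51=8.43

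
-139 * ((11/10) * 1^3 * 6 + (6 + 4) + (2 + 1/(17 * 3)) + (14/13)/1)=-9075866/3315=-2737.82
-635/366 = -1.73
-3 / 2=-1.50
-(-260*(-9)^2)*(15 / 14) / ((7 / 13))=2053350 / 49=41905.10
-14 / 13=-1.08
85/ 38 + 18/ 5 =1109/ 190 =5.84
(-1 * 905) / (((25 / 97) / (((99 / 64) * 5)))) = -1738143 / 64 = -27158.48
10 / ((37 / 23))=230 / 37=6.22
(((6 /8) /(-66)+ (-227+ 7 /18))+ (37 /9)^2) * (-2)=1494893 /3564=419.44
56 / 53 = 1.06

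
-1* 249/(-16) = 249/16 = 15.56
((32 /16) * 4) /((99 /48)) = 3.88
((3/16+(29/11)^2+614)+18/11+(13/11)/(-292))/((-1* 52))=-88014871/7349056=-11.98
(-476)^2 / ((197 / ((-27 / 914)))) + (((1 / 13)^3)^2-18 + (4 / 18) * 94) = -121578774447809 / 3910975087149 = -31.09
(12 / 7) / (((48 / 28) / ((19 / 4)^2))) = 361 / 16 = 22.56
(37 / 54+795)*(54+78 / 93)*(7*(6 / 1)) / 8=127826825 / 558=229080.33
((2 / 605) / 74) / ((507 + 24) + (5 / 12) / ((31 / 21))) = 124 / 1474701415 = 0.00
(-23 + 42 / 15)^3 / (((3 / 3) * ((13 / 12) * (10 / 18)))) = -13695.08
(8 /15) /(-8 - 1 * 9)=-8 /255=-0.03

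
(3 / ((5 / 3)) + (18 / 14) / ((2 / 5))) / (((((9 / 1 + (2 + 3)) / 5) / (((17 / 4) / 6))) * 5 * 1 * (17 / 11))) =0.16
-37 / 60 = -0.62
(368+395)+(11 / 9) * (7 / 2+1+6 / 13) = 59987 / 78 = 769.06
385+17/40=15417/40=385.42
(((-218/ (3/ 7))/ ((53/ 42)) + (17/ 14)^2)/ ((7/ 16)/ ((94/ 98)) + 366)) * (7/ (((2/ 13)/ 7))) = -5098216994/ 14605475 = -349.06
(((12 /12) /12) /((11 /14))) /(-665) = -1 /6270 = -0.00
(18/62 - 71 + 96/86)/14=-46384/9331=-4.97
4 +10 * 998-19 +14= 9979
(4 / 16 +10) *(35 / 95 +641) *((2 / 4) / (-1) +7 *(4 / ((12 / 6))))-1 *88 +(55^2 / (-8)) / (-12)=161775787 / 1824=88692.87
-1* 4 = -4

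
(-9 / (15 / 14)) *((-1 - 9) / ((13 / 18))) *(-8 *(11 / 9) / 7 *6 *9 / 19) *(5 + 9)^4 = -4381267968 / 247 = -17737927.00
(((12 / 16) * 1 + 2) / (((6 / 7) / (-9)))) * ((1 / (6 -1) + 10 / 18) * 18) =-3927 / 10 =-392.70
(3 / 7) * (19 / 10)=57 / 70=0.81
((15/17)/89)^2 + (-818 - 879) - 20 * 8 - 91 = -4459300987/2289169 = -1948.00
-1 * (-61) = 61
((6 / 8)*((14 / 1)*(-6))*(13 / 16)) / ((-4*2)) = 819 / 128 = 6.40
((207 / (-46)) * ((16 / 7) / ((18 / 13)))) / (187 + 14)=-52 / 1407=-0.04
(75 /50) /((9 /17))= 17 /6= 2.83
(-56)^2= 3136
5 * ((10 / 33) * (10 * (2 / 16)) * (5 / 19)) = 0.50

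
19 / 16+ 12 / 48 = 23 / 16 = 1.44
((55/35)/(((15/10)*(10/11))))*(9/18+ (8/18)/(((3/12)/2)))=8833/1890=4.67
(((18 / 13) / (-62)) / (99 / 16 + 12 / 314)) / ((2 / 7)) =-26376 / 2100839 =-0.01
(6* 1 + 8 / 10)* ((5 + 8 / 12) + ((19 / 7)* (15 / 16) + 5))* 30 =75463 / 28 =2695.11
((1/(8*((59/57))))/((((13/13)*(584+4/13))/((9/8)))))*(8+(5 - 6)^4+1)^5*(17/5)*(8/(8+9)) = 463125/12449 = 37.20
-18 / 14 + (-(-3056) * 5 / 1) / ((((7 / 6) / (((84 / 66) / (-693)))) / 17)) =-148901 / 363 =-410.20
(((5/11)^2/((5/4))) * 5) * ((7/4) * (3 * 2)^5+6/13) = 11246.66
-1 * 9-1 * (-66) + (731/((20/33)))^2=581941929/400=1454854.82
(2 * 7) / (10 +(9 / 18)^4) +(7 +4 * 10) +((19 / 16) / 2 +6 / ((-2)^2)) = 37157 / 736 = 50.49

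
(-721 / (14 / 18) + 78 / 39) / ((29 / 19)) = -17575 / 29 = -606.03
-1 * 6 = -6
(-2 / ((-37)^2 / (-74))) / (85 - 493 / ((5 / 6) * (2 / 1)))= -10 / 19499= -0.00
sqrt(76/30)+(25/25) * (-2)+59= sqrt(570)/15+57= 58.59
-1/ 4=-0.25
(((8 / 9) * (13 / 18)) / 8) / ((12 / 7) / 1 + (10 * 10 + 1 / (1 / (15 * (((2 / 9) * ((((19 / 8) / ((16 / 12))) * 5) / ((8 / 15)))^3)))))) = 381681664 / 74315028347451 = 0.00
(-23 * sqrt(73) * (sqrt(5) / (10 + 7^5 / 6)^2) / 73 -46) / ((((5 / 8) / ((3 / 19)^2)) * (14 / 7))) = -1656 / 1805 -29808 * sqrt(365) / 37486574461085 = -0.92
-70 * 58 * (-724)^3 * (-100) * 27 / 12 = -346676377824000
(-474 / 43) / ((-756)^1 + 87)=158 / 9589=0.02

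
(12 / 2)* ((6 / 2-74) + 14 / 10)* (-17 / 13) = 35496 / 65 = 546.09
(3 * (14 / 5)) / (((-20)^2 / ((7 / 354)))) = 49 / 118000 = 0.00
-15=-15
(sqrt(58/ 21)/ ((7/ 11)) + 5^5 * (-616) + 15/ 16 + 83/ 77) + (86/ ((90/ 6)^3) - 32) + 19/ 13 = -104055490406999/ 54054000 + 11 * sqrt(1218)/ 147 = -1925025.89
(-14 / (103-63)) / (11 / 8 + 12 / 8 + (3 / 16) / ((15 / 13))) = -28 / 243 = -0.12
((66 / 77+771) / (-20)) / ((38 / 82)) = -221523 / 2660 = -83.28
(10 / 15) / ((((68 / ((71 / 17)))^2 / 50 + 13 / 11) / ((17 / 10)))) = 4713335 / 26964519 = 0.17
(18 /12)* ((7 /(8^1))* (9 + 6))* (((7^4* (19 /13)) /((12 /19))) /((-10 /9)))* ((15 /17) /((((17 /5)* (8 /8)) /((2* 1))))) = -12286337175 /240448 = -51097.69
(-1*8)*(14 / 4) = -28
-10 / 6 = -5 / 3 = -1.67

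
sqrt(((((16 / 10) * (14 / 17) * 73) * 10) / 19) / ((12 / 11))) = 2 * sqrt(10893498) / 969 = 6.81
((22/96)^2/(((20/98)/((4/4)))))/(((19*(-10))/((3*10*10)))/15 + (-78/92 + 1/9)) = -681835/2063872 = -0.33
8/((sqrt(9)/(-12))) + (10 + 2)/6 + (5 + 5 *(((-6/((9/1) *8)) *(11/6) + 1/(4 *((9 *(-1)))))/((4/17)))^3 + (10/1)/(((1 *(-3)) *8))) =-661119385/23887872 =-27.68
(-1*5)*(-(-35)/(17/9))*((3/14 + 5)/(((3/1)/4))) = -10950/17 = -644.12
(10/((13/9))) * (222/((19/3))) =59940/247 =242.67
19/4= 4.75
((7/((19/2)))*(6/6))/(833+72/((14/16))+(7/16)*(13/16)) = 0.00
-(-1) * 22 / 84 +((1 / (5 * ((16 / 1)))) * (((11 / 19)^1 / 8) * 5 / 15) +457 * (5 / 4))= 48647119 / 85120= 571.51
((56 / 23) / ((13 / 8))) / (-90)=-224 / 13455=-0.02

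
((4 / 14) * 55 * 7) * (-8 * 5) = -4400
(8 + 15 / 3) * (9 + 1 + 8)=234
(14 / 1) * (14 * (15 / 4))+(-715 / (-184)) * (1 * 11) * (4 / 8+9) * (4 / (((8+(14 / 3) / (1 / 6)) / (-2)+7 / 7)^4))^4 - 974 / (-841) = 692911382341901505414076227 / 941253434451024237027983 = 736.16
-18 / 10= -9 / 5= -1.80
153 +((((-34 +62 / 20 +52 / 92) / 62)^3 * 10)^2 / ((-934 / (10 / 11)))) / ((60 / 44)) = 18023699574379642609524650111 / 117802711914917107205760000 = 153.00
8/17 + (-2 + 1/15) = -373/255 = -1.46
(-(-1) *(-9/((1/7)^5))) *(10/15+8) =-1310946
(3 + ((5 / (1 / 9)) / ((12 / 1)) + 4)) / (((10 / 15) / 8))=129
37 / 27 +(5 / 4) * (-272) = -9143 / 27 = -338.63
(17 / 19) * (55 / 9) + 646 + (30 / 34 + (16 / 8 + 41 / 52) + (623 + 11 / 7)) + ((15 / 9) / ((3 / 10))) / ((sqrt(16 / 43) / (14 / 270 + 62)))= 41885 * sqrt(43) / 486 + 1354122661 / 1058148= 1844.85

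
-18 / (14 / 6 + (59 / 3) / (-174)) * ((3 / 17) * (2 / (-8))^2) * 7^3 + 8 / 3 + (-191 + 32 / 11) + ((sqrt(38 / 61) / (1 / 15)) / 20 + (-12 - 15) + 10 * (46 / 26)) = -7620899389 / 33810348 + 3 * sqrt(2318) / 244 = -224.81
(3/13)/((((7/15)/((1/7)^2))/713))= 32085/4459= 7.20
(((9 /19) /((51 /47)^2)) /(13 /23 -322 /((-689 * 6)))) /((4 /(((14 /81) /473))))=245042161 /4288037804028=0.00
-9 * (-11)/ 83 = 1.19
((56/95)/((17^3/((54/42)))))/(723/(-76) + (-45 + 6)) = -96/30190385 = -0.00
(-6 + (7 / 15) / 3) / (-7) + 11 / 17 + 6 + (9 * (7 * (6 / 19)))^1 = 2785444 / 101745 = 27.38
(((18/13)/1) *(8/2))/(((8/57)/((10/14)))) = 2565/91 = 28.19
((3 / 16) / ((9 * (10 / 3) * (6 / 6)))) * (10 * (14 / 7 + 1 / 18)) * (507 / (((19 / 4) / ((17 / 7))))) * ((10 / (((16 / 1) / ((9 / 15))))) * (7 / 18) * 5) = 531505 / 21888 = 24.28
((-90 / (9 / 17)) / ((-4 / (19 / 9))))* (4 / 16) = 1615 / 72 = 22.43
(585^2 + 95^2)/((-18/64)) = -11240000/9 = -1248888.89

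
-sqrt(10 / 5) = -sqrt(2) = -1.41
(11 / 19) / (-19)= -11 / 361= -0.03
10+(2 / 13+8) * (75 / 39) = 4340 / 169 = 25.68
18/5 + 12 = 78/5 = 15.60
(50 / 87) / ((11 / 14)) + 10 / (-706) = 242315 / 337821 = 0.72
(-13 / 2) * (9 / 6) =-39 / 4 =-9.75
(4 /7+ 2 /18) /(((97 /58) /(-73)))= -182062 /6111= -29.79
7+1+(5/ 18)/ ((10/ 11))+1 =335/ 36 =9.31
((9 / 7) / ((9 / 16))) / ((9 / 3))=16 / 21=0.76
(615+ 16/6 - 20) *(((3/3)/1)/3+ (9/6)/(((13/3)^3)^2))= 17320700947/86882562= 199.36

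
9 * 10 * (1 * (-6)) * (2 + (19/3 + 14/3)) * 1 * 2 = -14040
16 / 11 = 1.45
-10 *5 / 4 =-25 / 2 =-12.50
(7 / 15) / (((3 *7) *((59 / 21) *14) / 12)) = 2 / 295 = 0.01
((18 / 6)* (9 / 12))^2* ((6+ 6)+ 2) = 567 / 8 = 70.88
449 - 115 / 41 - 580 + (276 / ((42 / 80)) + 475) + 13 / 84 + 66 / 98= 20919419 / 24108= 867.74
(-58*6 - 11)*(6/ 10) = -215.40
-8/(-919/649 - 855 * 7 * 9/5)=1298/1748149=0.00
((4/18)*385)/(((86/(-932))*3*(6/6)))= -358820/1161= -309.06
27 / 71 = 0.38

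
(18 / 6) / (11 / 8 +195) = 24 / 1571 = 0.02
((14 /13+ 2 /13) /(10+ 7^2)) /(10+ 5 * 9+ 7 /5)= 0.00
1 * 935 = 935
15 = 15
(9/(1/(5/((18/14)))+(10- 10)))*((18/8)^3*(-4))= -25515/16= -1594.69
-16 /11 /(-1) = 16 /11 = 1.45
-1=-1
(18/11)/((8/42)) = 189/22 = 8.59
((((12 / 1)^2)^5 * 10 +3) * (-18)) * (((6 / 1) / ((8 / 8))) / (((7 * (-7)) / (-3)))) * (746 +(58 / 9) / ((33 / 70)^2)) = -18812342865490793112 / 5929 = -3172936897535974.55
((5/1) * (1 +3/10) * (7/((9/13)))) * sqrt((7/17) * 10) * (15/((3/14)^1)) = 41405 * sqrt(1190)/153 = 9335.44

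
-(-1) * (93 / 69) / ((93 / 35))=35 / 69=0.51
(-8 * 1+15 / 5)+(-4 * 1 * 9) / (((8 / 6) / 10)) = -275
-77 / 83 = -0.93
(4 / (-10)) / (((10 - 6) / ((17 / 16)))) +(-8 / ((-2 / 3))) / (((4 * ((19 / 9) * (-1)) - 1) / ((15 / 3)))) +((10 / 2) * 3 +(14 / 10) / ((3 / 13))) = 119197 / 8160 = 14.61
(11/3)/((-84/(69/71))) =-253/5964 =-0.04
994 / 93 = 10.69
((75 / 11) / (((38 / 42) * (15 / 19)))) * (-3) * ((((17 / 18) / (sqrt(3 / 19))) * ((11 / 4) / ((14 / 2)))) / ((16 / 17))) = -28.41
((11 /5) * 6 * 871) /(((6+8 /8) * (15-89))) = -28743 /1295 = -22.20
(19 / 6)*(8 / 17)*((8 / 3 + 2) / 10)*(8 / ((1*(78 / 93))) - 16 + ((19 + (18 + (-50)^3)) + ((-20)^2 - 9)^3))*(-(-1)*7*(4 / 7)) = 36671091968 / 221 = 165932542.84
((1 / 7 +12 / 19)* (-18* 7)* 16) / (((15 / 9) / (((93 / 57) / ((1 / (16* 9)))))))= -397260288 / 1805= -220088.80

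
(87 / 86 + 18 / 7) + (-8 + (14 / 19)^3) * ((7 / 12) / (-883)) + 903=3305430277827 / 3646011194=906.59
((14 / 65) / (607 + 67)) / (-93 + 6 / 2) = -7 / 1971450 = -0.00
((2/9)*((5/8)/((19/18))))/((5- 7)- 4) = -0.02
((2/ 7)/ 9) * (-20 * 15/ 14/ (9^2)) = -0.01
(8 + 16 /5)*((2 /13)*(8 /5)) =896 /325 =2.76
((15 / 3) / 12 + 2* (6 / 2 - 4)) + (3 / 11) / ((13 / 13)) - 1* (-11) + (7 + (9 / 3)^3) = 5767 / 132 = 43.69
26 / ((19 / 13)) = 338 / 19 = 17.79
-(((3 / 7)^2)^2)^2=-6561 / 5764801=-0.00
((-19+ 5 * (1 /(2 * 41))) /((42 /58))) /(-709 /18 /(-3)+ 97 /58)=-11754657 /6652660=-1.77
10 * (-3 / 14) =-15 / 7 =-2.14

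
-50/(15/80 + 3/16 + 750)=-400/6003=-0.07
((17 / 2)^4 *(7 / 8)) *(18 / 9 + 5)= 4092529 / 128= 31972.88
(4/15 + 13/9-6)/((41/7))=-1351/1845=-0.73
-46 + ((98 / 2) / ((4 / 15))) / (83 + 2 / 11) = -10685 / 244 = -43.79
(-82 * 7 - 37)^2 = 373321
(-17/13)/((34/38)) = -19/13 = -1.46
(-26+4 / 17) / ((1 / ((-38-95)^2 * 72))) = -557840304 / 17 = -32814135.53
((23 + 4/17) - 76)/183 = -299/1037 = -0.29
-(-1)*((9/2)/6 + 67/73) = 487/292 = 1.67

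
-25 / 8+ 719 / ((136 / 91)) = 16251 / 34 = 477.97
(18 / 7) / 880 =9 / 3080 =0.00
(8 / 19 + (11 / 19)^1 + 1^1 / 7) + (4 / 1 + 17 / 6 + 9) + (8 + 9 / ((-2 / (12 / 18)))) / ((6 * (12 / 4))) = 1087 / 63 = 17.25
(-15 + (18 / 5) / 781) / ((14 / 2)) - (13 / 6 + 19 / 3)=-581809 / 54670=-10.64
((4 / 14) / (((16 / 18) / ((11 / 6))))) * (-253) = -149.09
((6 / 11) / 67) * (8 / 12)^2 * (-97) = -776 / 2211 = -0.35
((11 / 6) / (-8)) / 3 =-11 / 144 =-0.08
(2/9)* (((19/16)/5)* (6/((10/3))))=19/200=0.10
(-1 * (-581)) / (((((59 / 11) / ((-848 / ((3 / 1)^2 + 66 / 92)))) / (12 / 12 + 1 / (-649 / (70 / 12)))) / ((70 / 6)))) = -1530532808560 / 14004063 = -109292.05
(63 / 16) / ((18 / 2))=7 / 16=0.44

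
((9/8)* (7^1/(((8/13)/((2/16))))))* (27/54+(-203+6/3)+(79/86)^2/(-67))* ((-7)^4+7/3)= -97787034955155/126856192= -770849.52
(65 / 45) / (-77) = -13 / 693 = -0.02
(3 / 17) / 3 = 1 / 17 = 0.06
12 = 12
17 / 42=0.40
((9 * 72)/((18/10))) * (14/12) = 420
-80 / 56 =-10 / 7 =-1.43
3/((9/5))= 5/3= 1.67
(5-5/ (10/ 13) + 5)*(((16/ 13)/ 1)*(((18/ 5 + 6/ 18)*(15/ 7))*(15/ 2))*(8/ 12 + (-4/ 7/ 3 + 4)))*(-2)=-221840/ 91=-2437.80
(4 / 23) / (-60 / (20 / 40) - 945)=-4 / 24495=-0.00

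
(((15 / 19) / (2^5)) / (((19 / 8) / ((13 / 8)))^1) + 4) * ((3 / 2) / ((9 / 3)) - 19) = -1716911 / 23104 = -74.31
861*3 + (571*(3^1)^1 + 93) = 4389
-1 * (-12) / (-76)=-3 / 19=-0.16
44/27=1.63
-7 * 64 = -448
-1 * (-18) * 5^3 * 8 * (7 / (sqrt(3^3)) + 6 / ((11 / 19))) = 14000 * sqrt(3) + 2052000 / 11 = 210794.17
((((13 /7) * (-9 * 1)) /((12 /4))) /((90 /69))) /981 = -299 /68670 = -0.00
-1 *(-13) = 13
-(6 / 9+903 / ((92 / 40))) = -27136 / 69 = -393.28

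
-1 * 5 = -5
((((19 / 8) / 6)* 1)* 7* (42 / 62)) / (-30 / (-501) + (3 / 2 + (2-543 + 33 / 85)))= -695555 / 199753336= -0.00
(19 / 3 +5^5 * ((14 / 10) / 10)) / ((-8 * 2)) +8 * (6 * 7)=29593 / 96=308.26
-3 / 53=-0.06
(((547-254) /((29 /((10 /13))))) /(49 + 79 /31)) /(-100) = -9083 /6024460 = -0.00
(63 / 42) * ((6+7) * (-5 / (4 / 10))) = -975 / 4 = -243.75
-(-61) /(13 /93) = 5673 /13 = 436.38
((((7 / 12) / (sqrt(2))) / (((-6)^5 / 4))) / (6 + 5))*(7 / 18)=-49*sqrt(2) / 9237888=-0.00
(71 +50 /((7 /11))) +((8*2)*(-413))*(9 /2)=-207105 /7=-29586.43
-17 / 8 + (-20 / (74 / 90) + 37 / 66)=-252881 / 9768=-25.89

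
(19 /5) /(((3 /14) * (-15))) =-266 /225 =-1.18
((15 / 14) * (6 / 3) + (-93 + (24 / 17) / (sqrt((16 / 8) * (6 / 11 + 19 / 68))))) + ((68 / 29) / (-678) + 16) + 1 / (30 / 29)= -50851589 / 688170 + 24 * sqrt(230758) / 10489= -72.79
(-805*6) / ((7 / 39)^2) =-1049490 / 7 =-149927.14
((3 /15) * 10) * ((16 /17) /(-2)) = -16 /17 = -0.94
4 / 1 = 4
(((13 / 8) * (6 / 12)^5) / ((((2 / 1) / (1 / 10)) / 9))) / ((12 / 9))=351 / 20480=0.02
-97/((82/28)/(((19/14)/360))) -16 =-238003/14760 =-16.12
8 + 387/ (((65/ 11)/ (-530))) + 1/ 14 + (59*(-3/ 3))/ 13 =-6316745/ 182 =-34707.39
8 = 8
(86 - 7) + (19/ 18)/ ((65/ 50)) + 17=11327/ 117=96.81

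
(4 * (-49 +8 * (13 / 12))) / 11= -44 / 3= -14.67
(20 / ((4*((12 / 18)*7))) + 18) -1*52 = -32.93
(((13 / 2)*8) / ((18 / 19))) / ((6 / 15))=137.22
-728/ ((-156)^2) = -7/ 234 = -0.03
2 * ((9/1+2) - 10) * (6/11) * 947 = 11364/11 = 1033.09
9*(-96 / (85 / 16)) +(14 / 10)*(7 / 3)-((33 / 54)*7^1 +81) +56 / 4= -352889 / 1530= -230.65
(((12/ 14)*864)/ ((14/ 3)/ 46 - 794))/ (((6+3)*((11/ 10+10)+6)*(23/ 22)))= -42240/ 7285607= -0.01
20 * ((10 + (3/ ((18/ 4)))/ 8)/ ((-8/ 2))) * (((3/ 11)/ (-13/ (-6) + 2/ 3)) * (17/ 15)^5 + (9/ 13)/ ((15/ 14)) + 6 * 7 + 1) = -5816686381/ 2632500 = -2209.57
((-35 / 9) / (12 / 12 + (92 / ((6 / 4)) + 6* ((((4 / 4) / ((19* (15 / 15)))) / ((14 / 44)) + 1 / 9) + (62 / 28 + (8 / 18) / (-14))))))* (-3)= 665 / 4394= 0.15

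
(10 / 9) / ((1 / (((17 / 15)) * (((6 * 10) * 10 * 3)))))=2266.67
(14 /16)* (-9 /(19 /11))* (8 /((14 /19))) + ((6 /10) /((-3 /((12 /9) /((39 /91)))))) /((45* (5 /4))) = -1002599 /20250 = -49.51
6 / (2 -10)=-3 / 4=-0.75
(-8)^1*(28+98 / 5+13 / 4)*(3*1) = -6102 / 5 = -1220.40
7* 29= 203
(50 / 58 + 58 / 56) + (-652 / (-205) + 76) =13496289 / 166460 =81.08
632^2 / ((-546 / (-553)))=15777248 / 39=404544.82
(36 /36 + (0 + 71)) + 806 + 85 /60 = 10553 /12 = 879.42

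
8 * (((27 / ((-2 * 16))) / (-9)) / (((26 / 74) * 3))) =37 / 52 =0.71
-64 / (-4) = 16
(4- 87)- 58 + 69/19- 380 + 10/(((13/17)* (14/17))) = -867075/1729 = -501.49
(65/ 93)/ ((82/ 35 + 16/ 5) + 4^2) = 175/ 5394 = 0.03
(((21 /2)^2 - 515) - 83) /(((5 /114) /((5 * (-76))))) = 4225866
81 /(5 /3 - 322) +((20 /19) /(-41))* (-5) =-93197 /748619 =-0.12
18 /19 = 0.95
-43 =-43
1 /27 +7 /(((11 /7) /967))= 1279352 /297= 4307.58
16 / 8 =2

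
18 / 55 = 0.33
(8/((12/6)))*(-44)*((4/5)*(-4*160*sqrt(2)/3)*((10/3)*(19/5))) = 3424256*sqrt(2)/9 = 538069.92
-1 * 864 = -864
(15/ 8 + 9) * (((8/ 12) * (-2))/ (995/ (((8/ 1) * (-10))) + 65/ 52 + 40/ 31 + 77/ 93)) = 21576/ 13495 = 1.60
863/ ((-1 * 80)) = -863/ 80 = -10.79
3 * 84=252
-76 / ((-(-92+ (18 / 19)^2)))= -6859 / 8222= -0.83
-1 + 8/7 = 1/7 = 0.14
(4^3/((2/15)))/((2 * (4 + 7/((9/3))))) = 720/19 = 37.89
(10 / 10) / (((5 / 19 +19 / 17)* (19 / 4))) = 34 / 223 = 0.15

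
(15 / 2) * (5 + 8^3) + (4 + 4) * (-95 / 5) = 7451 / 2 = 3725.50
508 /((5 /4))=2032 /5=406.40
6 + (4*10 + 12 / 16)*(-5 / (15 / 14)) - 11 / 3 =-1127 / 6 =-187.83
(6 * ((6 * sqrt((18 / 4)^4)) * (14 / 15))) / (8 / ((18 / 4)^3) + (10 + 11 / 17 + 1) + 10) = 3011499 / 96200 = 31.30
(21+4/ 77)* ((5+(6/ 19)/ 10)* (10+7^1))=13172246/ 7315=1800.72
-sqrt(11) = -3.32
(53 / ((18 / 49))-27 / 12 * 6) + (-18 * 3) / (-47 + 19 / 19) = 27314 / 207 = 131.95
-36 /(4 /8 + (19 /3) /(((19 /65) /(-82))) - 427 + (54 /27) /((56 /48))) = 1512 /92461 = 0.02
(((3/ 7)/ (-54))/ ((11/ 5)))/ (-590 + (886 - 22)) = -5/ 379764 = -0.00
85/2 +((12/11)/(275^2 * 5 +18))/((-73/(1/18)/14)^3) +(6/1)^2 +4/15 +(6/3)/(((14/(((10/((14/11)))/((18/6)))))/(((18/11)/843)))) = 4264542782986883237707/54140966509602904470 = 78.77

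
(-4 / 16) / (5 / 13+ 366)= -13 / 19052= -0.00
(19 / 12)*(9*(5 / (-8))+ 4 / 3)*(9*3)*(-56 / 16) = 41097 / 64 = 642.14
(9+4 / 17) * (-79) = -12403 / 17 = -729.59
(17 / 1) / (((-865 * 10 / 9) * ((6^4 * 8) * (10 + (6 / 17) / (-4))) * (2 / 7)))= -2023 / 3358137600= -0.00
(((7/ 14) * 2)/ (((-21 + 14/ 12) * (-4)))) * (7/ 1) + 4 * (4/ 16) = 37/ 34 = 1.09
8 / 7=1.14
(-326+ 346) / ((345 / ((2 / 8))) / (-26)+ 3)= -0.40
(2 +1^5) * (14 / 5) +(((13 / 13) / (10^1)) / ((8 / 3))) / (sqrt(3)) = sqrt(3) / 80 +42 / 5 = 8.42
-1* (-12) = 12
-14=-14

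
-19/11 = -1.73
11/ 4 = 2.75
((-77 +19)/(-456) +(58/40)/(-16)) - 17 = -309413/18240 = -16.96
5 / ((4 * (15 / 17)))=17 / 12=1.42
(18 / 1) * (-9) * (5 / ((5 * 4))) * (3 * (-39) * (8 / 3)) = 12636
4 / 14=2 / 7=0.29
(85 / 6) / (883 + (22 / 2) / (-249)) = 7055 / 439712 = 0.02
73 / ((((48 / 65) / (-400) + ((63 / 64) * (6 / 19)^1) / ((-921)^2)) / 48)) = -108761838016000 / 57292017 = -1898376.84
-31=-31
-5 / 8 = -0.62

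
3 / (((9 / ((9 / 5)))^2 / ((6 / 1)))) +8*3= 618 / 25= 24.72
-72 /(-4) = 18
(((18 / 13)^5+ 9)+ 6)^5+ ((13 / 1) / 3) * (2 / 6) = 207794938822746444064317076915975396 / 63507690133801349994276657237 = 3271964.99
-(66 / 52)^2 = -1.61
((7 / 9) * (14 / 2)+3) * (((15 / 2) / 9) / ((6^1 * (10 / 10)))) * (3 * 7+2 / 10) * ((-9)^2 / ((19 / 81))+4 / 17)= 11830978 / 1377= 8591.85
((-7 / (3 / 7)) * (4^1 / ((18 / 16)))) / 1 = -58.07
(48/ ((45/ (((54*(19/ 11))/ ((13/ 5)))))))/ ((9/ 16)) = 9728/ 143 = 68.03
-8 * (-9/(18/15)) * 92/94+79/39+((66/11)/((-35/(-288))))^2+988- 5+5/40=62537996401/17963400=3481.41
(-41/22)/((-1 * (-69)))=-41/1518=-0.03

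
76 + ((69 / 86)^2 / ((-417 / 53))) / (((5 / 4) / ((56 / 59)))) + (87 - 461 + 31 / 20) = -17984823157 / 60654596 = -296.51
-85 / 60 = -17 / 12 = -1.42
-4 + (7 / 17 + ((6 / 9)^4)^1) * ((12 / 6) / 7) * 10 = -21776 / 9639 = -2.26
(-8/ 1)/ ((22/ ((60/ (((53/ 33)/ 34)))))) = -24480/ 53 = -461.89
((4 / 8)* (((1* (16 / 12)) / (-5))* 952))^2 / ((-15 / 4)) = -14500864 / 3375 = -4296.55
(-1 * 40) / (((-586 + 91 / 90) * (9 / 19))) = 400 / 2771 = 0.14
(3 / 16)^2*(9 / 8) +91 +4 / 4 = 188497 / 2048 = 92.04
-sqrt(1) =-1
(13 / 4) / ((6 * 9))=0.06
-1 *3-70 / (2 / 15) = -528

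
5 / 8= 0.62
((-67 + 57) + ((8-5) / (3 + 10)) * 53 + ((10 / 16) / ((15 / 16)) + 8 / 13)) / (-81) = -137 / 3159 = -0.04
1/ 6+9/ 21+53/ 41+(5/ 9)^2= 102127/ 46494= 2.20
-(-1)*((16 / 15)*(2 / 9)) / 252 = 8 / 8505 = 0.00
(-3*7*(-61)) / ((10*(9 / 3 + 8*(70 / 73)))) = 93513 / 7790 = 12.00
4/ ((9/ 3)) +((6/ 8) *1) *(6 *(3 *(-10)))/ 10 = -73/ 6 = -12.17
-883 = -883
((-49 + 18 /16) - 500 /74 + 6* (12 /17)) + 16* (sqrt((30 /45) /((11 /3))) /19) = -253595 /5032 + 16* sqrt(22) /209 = -50.04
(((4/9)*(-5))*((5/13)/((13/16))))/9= -0.12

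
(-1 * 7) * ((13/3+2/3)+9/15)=-196/5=-39.20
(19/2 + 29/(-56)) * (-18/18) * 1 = -503/56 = -8.98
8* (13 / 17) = 104 / 17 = 6.12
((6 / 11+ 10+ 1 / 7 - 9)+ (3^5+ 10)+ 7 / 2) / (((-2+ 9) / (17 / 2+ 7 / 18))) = 1590440 / 4851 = 327.86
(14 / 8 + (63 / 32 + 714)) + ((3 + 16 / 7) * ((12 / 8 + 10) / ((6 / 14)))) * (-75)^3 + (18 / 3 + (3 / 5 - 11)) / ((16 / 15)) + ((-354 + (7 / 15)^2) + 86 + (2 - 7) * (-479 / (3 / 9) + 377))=-430777380157 / 7200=-59830191.69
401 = 401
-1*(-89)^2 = -7921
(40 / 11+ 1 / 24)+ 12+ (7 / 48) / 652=1799111 / 114752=15.68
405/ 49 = 8.27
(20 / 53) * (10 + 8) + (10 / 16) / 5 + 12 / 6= 3781 / 424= 8.92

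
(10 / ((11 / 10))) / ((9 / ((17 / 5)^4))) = 334084 / 2475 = 134.98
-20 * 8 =-160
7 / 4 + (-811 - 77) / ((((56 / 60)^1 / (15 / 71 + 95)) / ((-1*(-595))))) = -15307343503 / 284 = -53899096.84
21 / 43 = 0.49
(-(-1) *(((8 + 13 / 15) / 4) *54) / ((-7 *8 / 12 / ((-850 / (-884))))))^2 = 6579225 / 10816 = 608.29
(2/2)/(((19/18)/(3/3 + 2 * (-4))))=-126/19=-6.63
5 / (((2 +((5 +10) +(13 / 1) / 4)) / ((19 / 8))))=95 / 162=0.59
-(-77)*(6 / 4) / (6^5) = 77 / 5184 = 0.01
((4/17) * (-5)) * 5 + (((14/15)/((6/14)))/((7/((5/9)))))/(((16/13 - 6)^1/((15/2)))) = -175135/28458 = -6.15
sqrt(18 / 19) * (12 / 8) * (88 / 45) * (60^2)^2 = 114048000 * sqrt(38) / 19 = 37002057.27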